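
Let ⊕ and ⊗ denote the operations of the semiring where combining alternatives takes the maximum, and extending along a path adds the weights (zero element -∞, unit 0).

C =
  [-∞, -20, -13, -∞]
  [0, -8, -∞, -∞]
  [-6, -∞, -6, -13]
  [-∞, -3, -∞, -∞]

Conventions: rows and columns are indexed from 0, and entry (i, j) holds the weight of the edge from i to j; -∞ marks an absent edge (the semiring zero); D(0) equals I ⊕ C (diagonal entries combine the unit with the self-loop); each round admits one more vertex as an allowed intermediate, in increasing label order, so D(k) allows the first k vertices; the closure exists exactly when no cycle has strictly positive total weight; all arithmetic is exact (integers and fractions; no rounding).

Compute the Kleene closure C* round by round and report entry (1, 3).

D(0):
  [0, -20, -13, -∞]
  [0, 0, -∞, -∞]
  [-6, -∞, 0, -13]
  [-∞, -3, -∞, 0]
D(1):
  [0, -20, -13, -∞]
  [0, 0, -13, -∞]
  [-6, -26, 0, -13]
  [-∞, -3, -∞, 0]
D(2):
  [0, -20, -13, -∞]
  [0, 0, -13, -∞]
  [-6, -26, 0, -13]
  [-3, -3, -16, 0]
D(3):
  [0, -20, -13, -26]
  [0, 0, -13, -26]
  [-6, -26, 0, -13]
  [-3, -3, -16, 0]
D(4):
  [0, -20, -13, -26]
  [0, 0, -13, -26]
  [-6, -16, 0, -13]
  [-3, -3, -16, 0]
Answer: C*[1][3] = -26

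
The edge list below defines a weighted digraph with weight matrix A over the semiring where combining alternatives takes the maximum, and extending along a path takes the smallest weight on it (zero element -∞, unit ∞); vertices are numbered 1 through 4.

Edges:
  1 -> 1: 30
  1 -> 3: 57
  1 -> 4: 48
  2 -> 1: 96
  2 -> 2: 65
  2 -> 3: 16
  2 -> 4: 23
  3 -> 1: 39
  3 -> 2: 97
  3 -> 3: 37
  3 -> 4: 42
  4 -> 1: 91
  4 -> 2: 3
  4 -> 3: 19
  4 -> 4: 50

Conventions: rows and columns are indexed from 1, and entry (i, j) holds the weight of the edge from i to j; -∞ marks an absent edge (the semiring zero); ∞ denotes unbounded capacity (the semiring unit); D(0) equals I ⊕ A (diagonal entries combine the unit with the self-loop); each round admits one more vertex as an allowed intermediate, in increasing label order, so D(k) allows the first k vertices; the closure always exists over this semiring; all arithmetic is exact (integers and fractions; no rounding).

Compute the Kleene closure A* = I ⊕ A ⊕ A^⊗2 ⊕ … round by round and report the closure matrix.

D(0):
  [∞, -∞, 57, 48]
  [96, ∞, 16, 23]
  [39, 97, ∞, 42]
  [91, 3, 19, ∞]
D(1):
  [∞, -∞, 57, 48]
  [96, ∞, 57, 48]
  [39, 97, ∞, 42]
  [91, 3, 57, ∞]
D(2):
  [∞, -∞, 57, 48]
  [96, ∞, 57, 48]
  [96, 97, ∞, 48]
  [91, 3, 57, ∞]
D(3):
  [∞, 57, 57, 48]
  [96, ∞, 57, 48]
  [96, 97, ∞, 48]
  [91, 57, 57, ∞]
D(4):
  [∞, 57, 57, 48]
  [96, ∞, 57, 48]
  [96, 97, ∞, 48]
  [91, 57, 57, ∞]
Answer: A* = [[∞, 57, 57, 48], [96, ∞, 57, 48], [96, 97, ∞, 48], [91, 57, 57, ∞]]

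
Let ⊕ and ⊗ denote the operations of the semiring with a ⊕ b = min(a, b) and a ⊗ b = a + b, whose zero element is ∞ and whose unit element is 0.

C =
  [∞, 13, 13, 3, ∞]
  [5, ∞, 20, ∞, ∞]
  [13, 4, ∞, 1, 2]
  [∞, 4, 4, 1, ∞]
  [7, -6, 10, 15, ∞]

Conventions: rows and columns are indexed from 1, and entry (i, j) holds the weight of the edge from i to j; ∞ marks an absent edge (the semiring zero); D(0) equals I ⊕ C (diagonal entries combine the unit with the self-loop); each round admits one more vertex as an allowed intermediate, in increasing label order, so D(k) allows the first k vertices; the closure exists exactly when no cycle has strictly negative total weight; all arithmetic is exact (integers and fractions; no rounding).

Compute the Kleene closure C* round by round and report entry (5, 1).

D(0):
  [0, 13, 13, 3, ∞]
  [5, 0, 20, ∞, ∞]
  [13, 4, 0, 1, 2]
  [∞, 4, 4, 0, ∞]
  [7, -6, 10, 15, 0]
D(1):
  [0, 13, 13, 3, ∞]
  [5, 0, 18, 8, ∞]
  [13, 4, 0, 1, 2]
  [∞, 4, 4, 0, ∞]
  [7, -6, 10, 10, 0]
D(2):
  [0, 13, 13, 3, ∞]
  [5, 0, 18, 8, ∞]
  [9, 4, 0, 1, 2]
  [9, 4, 4, 0, ∞]
  [-1, -6, 10, 2, 0]
D(3):
  [0, 13, 13, 3, 15]
  [5, 0, 18, 8, 20]
  [9, 4, 0, 1, 2]
  [9, 4, 4, 0, 6]
  [-1, -6, 10, 2, 0]
D(4):
  [0, 7, 7, 3, 9]
  [5, 0, 12, 8, 14]
  [9, 4, 0, 1, 2]
  [9, 4, 4, 0, 6]
  [-1, -6, 6, 2, 0]
D(5):
  [0, 3, 7, 3, 9]
  [5, 0, 12, 8, 14]
  [1, -4, 0, 1, 2]
  [5, 0, 4, 0, 6]
  [-1, -6, 6, 2, 0]
Answer: C*[5][1] = -1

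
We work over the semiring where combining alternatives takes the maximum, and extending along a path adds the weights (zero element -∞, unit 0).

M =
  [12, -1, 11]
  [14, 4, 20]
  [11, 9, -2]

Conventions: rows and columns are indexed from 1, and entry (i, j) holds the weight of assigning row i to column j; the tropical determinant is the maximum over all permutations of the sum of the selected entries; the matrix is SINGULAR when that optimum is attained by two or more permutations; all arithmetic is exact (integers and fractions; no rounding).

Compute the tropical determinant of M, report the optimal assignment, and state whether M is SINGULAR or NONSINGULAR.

σ = (1, 2, 3): 12 + 4 + (-2) = 14
σ = (1, 3, 2): 12 + 20 + 9 = 41
σ = (2, 1, 3): (-1) + 14 + (-2) = 11
σ = (2, 3, 1): (-1) + 20 + 11 = 30
σ = (3, 1, 2): 11 + 14 + 9 = 34
σ = (3, 2, 1): 11 + 4 + 11 = 26
Optimal value attained by: σ = (1, 3, 2).
Answer: det⊕(M) = 41; verdict: NONSINGULAR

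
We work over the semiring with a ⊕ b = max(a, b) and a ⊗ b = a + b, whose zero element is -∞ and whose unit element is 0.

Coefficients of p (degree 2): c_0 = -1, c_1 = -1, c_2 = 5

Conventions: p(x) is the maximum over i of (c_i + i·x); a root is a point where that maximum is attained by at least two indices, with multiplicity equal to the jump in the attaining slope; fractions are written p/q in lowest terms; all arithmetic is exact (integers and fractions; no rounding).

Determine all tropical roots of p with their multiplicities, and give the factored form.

hull edge (i=0, c=-1) to (i=2, c=5): slope 3, span 2
Factored form: p(x) = 5 ⊗ (x ⊕ (-3)) ⊗ (x ⊕ (-3))
Answer: roots = -3 (mult 2)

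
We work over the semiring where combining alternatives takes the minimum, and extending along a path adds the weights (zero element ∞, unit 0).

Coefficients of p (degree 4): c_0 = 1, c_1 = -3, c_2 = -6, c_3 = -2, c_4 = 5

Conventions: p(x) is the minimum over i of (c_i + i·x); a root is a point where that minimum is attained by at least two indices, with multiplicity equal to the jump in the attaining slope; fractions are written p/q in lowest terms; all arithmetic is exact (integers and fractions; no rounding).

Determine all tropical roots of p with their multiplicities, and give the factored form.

hull edge (i=0, c=1) to (i=1, c=-3): slope -4, span 1
hull edge (i=1, c=-3) to (i=2, c=-6): slope -3, span 1
hull edge (i=2, c=-6) to (i=3, c=-2): slope 4, span 1
hull edge (i=3, c=-2) to (i=4, c=5): slope 7, span 1
Factored form: p(x) = 5 ⊗ (x ⊕ (-7)) ⊗ (x ⊕ (-4)) ⊗ (x ⊕ 3) ⊗ (x ⊕ 4)
Answer: roots = -7 (mult 1), -4 (mult 1), 3 (mult 1), 4 (mult 1)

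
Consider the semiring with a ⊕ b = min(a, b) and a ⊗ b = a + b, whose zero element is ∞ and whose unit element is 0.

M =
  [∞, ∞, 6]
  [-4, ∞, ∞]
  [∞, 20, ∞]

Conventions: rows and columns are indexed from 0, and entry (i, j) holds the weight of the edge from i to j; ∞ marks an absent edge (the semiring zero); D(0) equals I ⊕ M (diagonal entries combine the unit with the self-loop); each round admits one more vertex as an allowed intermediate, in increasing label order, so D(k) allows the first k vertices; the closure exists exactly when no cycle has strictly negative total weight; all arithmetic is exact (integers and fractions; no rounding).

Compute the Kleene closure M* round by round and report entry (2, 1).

D(0):
  [0, ∞, 6]
  [-4, 0, ∞]
  [∞, 20, 0]
D(1):
  [0, ∞, 6]
  [-4, 0, 2]
  [∞, 20, 0]
D(2):
  [0, ∞, 6]
  [-4, 0, 2]
  [16, 20, 0]
D(3):
  [0, 26, 6]
  [-4, 0, 2]
  [16, 20, 0]
Answer: M*[2][1] = 20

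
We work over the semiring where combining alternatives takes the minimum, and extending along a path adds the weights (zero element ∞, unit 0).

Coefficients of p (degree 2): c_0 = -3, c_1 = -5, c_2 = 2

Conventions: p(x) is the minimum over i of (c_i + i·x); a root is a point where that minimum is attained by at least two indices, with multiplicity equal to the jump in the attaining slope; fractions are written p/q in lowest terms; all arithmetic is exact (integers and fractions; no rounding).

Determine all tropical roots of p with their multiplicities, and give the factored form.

hull edge (i=0, c=-3) to (i=1, c=-5): slope -2, span 1
hull edge (i=1, c=-5) to (i=2, c=2): slope 7, span 1
Factored form: p(x) = 2 ⊗ (x ⊕ (-7)) ⊗ (x ⊕ 2)
Answer: roots = -7 (mult 1), 2 (mult 1)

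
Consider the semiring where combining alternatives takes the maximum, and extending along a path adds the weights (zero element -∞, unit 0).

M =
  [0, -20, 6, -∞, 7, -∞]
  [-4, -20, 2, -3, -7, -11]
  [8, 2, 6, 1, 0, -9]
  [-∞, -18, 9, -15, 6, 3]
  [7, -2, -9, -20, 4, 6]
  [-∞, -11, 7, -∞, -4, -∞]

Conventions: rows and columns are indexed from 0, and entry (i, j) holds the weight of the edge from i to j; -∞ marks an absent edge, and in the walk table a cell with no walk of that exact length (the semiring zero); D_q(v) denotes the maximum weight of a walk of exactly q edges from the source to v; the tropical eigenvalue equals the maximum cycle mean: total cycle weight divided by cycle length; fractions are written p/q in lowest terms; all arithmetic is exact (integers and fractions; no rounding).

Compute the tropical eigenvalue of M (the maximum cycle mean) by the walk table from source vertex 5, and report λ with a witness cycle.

q=0: [-∞, -∞, -∞, -∞, -∞, 0]
q=1: [-∞, -11, 7, -∞, -4, -∞]
q=2: [15, 9, 13, 8, 7, 2]
q=3: [21, 15, 21, 14, 22, 13]
q=4: [29, 23, 27, 22, 28, 28]
q=5: [35, 29, 35, 28, 36, 34]
q=6: [43, 37, 41, 36, 42, 42]
Optimal cycle mean attained by: cycle 0->2->0, total 6 + 8, length 2.
Answer: λ = 7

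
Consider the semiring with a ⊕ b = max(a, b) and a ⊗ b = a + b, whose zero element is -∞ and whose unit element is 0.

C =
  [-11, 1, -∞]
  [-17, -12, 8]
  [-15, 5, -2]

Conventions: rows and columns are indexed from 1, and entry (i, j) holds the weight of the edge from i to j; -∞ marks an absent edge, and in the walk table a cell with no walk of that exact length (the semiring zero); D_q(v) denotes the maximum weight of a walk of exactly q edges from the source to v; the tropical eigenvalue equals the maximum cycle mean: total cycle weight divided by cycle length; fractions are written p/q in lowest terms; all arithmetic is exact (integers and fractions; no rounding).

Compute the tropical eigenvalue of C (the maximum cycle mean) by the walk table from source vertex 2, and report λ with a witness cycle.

q=0: [-∞, 0, -∞]
q=1: [-17, -12, 8]
q=2: [-7, 13, 6]
q=3: [-4, 11, 21]
Optimal cycle mean attained by: cycle 2->3->2, total 8 + 5, length 2.
Answer: λ = 13/2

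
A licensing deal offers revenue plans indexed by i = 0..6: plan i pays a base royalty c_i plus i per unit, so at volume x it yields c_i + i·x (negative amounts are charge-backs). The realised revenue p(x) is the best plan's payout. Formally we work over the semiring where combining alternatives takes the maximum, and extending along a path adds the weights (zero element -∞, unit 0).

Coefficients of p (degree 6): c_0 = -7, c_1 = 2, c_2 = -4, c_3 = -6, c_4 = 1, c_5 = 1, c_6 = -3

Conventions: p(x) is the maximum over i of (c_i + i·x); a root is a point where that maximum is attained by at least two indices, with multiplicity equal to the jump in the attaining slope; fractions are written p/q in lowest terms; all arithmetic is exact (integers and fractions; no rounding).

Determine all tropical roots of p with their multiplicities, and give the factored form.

hull edge (i=0, c=-7) to (i=1, c=2): slope 9, span 1
hull edge (i=1, c=2) to (i=5, c=1): slope -1/4, span 4
hull edge (i=5, c=1) to (i=6, c=-3): slope -4, span 1
Factored form: p(x) = -3 ⊗ (x ⊕ (-9)) ⊗ (x ⊕ 1/4) ⊗ (x ⊕ 1/4) ⊗ (x ⊕ 1/4) ⊗ (x ⊕ 1/4) ⊗ (x ⊕ 4)
Answer: roots = -9 (mult 1), 1/4 (mult 4), 4 (mult 1)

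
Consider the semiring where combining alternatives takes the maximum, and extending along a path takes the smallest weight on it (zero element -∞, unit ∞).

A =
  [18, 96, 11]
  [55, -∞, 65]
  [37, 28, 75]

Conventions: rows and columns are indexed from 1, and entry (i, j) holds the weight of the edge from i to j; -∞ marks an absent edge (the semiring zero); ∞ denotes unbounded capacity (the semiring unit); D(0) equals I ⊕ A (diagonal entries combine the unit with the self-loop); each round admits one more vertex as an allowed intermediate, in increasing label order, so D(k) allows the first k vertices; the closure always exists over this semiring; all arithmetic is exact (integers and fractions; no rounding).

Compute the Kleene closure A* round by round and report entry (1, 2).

D(0):
  [∞, 96, 11]
  [55, ∞, 65]
  [37, 28, ∞]
D(1):
  [∞, 96, 11]
  [55, ∞, 65]
  [37, 37, ∞]
D(2):
  [∞, 96, 65]
  [55, ∞, 65]
  [37, 37, ∞]
D(3):
  [∞, 96, 65]
  [55, ∞, 65]
  [37, 37, ∞]
Answer: A*[1][2] = 96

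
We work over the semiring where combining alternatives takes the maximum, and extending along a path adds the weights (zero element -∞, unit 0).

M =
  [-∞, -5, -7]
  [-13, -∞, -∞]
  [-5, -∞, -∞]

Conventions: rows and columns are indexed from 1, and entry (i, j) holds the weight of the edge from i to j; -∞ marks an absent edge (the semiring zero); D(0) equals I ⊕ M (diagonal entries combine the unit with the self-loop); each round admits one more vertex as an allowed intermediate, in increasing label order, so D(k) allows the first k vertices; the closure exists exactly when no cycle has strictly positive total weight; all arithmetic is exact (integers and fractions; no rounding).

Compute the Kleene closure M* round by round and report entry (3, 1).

D(0):
  [0, -5, -7]
  [-13, 0, -∞]
  [-5, -∞, 0]
D(1):
  [0, -5, -7]
  [-13, 0, -20]
  [-5, -10, 0]
D(2):
  [0, -5, -7]
  [-13, 0, -20]
  [-5, -10, 0]
D(3):
  [0, -5, -7]
  [-13, 0, -20]
  [-5, -10, 0]
Answer: M*[3][1] = -5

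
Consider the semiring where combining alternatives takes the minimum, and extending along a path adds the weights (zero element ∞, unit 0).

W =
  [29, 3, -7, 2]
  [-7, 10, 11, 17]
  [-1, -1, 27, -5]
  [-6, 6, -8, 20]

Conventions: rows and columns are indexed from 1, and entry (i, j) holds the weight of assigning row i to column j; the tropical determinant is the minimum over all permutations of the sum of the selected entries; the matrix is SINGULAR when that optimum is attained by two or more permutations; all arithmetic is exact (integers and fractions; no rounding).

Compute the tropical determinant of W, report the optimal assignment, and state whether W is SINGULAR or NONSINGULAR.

σ = (1, 2, 3, 4): 29 + 10 + 27 + 20 = 86
σ = (1, 2, 4, 3): 29 + 10 + (-5) + (-8) = 26
σ = (1, 3, 2, 4): 29 + 11 + (-1) + 20 = 59
σ = (1, 3, 4, 2): 29 + 11 + (-5) + 6 = 41
σ = (1, 4, 2, 3): 29 + 17 + (-1) + (-8) = 37
σ = (1, 4, 3, 2): 29 + 17 + 27 + 6 = 79
σ = (2, 1, 3, 4): 3 + (-7) + 27 + 20 = 43
σ = (2, 1, 4, 3): 3 + (-7) + (-5) + (-8) = -17
σ = (2, 3, 1, 4): 3 + 11 + (-1) + 20 = 33
σ = (2, 3, 4, 1): 3 + 11 + (-5) + (-6) = 3
σ = (2, 4, 1, 3): 3 + 17 + (-1) + (-8) = 11
σ = (2, 4, 3, 1): 3 + 17 + 27 + (-6) = 41
σ = (3, 1, 2, 4): (-7) + (-7) + (-1) + 20 = 5
σ = (3, 1, 4, 2): (-7) + (-7) + (-5) + 6 = -13
σ = (3, 2, 1, 4): (-7) + 10 + (-1) + 20 = 22
σ = (3, 2, 4, 1): (-7) + 10 + (-5) + (-6) = -8
σ = (3, 4, 1, 2): (-7) + 17 + (-1) + 6 = 15
σ = (3, 4, 2, 1): (-7) + 17 + (-1) + (-6) = 3
σ = (4, 1, 2, 3): 2 + (-7) + (-1) + (-8) = -14
σ = (4, 1, 3, 2): 2 + (-7) + 27 + 6 = 28
σ = (4, 2, 1, 3): 2 + 10 + (-1) + (-8) = 3
σ = (4, 2, 3, 1): 2 + 10 + 27 + (-6) = 33
σ = (4, 3, 1, 2): 2 + 11 + (-1) + 6 = 18
σ = (4, 3, 2, 1): 2 + 11 + (-1) + (-6) = 6
Optimal value attained by: σ = (2, 1, 4, 3).
Answer: det⊕(W) = -17; verdict: NONSINGULAR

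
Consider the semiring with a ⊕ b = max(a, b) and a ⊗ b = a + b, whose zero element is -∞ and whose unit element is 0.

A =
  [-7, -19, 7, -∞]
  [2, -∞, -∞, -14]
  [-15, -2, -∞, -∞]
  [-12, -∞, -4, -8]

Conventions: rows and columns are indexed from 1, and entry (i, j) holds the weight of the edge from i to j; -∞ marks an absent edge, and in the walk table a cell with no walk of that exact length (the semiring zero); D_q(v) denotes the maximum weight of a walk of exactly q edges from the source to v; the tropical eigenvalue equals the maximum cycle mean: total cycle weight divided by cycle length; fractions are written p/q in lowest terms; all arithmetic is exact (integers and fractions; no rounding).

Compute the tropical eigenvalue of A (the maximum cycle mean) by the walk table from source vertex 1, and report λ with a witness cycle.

q=0: [0, -∞, -∞, -∞]
q=1: [-7, -19, 7, -∞]
q=2: [-8, 5, 0, -33]
q=3: [7, -2, -1, -9]
q=4: [0, -3, 14, -16]
Optimal cycle mean attained by: cycle 1->3->2->1, total 7 + (-2) + 2, length 3.
Answer: λ = 7/3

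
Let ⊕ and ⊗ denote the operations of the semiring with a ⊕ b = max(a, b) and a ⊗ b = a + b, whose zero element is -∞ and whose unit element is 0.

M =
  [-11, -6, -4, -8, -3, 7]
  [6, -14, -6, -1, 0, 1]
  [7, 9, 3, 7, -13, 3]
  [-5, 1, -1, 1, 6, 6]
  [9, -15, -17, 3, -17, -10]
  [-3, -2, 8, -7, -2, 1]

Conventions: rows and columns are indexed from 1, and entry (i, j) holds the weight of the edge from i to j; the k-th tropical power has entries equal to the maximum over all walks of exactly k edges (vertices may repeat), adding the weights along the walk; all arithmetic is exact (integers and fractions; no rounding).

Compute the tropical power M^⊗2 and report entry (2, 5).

M^⊗2:
  [6, 5, 15, 3, 5, 8]
  [9, 3, 9, 3, 5, 13]
  [15, 12, 11, 10, 13, 14]
  [15, 8, 14, 9, 7, 7]
  [-2, 4, 5, 4, 9, 16]
  [15, 17, 11, 15, -1, 11]
Key observation: the optimum is the walk 2->4->5, with weight (-1) + 6 = 5.
Optimal value attained by: walk 2->4->5.
Answer: (M^⊗2)[2][5] = 5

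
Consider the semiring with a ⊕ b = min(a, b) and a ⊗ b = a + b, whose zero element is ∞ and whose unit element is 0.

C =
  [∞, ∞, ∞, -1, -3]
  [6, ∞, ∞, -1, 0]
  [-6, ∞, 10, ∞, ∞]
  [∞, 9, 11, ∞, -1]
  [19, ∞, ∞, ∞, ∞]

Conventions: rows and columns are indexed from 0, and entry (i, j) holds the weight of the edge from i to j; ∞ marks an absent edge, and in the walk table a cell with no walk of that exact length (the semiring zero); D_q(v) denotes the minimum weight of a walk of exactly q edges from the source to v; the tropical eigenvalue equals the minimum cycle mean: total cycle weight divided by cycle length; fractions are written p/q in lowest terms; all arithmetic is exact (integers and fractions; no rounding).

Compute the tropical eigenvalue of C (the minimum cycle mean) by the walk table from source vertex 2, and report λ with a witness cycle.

q=0: [∞, ∞, 0, ∞, ∞]
q=1: [-6, ∞, 10, ∞, ∞]
q=2: [4, ∞, 20, -7, -9]
q=3: [10, 2, 4, 3, -8]
q=4: [-2, 12, 14, 1, 2]
q=5: [8, 10, 12, -3, -5]
Optimal cycle mean attained by: cycle 0->3->2->0, total (-1) + 11 + (-6), length 3.
Answer: λ = 4/3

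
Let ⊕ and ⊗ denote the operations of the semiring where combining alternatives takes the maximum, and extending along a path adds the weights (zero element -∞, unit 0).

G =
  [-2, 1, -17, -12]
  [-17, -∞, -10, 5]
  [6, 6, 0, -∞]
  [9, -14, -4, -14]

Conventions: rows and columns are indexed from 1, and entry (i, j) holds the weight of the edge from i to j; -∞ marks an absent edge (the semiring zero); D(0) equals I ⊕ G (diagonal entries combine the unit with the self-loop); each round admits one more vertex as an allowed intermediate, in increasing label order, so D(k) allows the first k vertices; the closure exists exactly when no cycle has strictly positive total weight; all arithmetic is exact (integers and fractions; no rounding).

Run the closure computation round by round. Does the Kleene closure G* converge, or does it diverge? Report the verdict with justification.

D(0):
  [0, 1, -17, -12]
  [-17, 0, -10, 5]
  [6, 6, 0, -∞]
  [9, -14, -4, 0]
D(1):
  [0, 1, -17, -12]
  [-17, 0, -10, 5]
  [6, 7, 0, -6]
  [9, 10, -4, 0]
Detection: at round 2, diagonal entry (4, 4) turns strictly positive.
Key observation: the cycle 4->1->2->4 has total weight 9 + 1 + 5, which is strictly positive.
Answer: DIVERGES — positive cycle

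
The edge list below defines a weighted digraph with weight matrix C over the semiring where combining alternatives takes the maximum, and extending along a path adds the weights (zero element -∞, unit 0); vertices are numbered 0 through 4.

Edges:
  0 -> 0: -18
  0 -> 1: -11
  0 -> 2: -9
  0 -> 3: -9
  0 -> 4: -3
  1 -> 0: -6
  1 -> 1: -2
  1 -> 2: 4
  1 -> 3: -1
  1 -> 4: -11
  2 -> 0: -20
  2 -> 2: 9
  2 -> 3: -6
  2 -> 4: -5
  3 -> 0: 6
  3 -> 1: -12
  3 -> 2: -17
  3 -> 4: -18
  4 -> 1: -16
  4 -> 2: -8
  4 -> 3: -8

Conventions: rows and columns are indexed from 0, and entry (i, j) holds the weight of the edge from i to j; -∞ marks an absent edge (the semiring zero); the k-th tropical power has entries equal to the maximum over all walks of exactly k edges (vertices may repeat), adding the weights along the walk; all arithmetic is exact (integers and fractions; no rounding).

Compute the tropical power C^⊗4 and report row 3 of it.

C^⊗2:
  [-3, -13, 0, -11, -14]
  [5, -4, 13, -2, -1]
  [0, -18, 18, 3, 4]
  [-12, -5, -3, -3, 3]
  [-2, -18, 1, -14, -13]
C^⊗3:
  [-5, -14, 9, -6, -5]
  [4, -6, 22, 7, 8]
  [9, -9, 27, 12, 13]
  [3, -7, 6, -5, -8]
  [-8, -13, 10, -5, -4]
C^⊗4:
  [0, -16, 18, 3, 4]
  [13, -5, 31, 16, 17]
  [18, 0, 36, 21, 22]
  [1, -8, 15, 0, 1]
  [1, -15, 19, 4, 5]
Answer: row 3 of C^⊗4 = [1, -8, 15, 0, 1]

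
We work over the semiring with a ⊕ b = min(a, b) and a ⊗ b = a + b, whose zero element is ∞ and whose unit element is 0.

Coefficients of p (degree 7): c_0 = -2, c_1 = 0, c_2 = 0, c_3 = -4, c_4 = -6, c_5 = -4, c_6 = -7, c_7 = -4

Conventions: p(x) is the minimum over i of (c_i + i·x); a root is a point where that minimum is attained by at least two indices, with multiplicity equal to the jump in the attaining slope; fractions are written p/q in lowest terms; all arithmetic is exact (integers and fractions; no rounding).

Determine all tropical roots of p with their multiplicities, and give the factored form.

hull edge (i=0, c=-2) to (i=4, c=-6): slope -1, span 4
hull edge (i=4, c=-6) to (i=6, c=-7): slope -1/2, span 2
hull edge (i=6, c=-7) to (i=7, c=-4): slope 3, span 1
Factored form: p(x) = -4 ⊗ (x ⊕ (-3)) ⊗ (x ⊕ 1/2) ⊗ (x ⊕ 1/2) ⊗ (x ⊕ 1) ⊗ (x ⊕ 1) ⊗ (x ⊕ 1) ⊗ (x ⊕ 1)
Answer: roots = -3 (mult 1), 1/2 (mult 2), 1 (mult 4)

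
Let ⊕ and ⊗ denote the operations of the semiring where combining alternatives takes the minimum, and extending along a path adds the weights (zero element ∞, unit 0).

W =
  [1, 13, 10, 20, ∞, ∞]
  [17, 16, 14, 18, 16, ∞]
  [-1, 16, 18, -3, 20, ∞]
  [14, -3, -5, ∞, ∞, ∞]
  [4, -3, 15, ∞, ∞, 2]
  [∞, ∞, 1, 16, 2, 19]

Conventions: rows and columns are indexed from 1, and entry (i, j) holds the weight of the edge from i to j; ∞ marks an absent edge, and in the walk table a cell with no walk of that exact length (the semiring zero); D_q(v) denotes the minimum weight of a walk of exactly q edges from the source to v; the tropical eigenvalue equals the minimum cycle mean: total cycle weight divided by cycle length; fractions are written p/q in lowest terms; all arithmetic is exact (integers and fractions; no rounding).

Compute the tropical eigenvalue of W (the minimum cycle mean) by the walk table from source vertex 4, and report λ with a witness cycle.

q=0: [∞, ∞, ∞, 0, ∞, ∞]
q=1: [14, -3, -5, ∞, ∞, ∞]
q=2: [-6, 11, 11, -8, 13, ∞]
q=3: [-5, -11, -13, 8, 27, 15]
q=4: [-14, 3, 3, -16, 5, 29]
q=5: [-13, -19, -21, 0, 19, 7]
q=6: [-22, -5, -5, -24, -3, 21]
Optimal cycle mean attained by: cycle 3->4->3, total (-3) + (-5), length 2.
Answer: λ = -4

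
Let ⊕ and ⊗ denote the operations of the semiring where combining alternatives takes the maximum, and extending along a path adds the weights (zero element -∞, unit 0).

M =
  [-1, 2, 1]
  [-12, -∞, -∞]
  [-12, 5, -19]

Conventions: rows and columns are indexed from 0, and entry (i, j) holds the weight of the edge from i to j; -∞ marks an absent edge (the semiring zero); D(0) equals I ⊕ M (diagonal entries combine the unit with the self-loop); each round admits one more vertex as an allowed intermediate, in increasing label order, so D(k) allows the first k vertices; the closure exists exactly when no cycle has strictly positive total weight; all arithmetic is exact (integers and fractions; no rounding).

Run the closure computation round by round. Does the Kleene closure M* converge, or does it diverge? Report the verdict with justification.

D(0):
  [0, 2, 1]
  [-12, 0, -∞]
  [-12, 5, 0]
D(1):
  [0, 2, 1]
  [-12, 0, -11]
  [-12, 5, 0]
D(2):
  [0, 2, 1]
  [-12, 0, -11]
  [-7, 5, 0]
D(3):
  [0, 6, 1]
  [-12, 0, -11]
  [-7, 5, 0]
Key observation: every diagonal entry stays at the unit through all rounds, so no improving cycle exists.
Answer: CONVERGES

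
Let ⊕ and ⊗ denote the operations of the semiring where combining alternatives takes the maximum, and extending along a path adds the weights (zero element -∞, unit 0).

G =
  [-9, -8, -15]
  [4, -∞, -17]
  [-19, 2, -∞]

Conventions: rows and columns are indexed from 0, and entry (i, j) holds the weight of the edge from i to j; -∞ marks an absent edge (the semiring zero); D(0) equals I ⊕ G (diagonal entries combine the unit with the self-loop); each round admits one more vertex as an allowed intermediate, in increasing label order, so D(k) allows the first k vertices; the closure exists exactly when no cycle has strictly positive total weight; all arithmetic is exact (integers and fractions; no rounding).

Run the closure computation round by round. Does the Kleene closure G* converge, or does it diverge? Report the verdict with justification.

D(0):
  [0, -8, -15]
  [4, 0, -17]
  [-19, 2, 0]
D(1):
  [0, -8, -15]
  [4, 0, -11]
  [-19, 2, 0]
D(2):
  [0, -8, -15]
  [4, 0, -11]
  [6, 2, 0]
D(3):
  [0, -8, -15]
  [4, 0, -11]
  [6, 2, 0]
Key observation: every diagonal entry stays at the unit through all rounds, so no improving cycle exists.
Answer: CONVERGES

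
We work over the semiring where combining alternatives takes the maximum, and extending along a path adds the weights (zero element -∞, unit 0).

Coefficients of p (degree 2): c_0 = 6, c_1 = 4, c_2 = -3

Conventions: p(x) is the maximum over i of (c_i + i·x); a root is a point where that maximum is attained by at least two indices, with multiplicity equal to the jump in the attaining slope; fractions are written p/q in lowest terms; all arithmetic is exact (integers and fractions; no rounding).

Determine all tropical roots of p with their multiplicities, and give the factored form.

hull edge (i=0, c=6) to (i=1, c=4): slope -2, span 1
hull edge (i=1, c=4) to (i=2, c=-3): slope -7, span 1
Factored form: p(x) = -3 ⊗ (x ⊕ 2) ⊗ (x ⊕ 7)
Answer: roots = 2 (mult 1), 7 (mult 1)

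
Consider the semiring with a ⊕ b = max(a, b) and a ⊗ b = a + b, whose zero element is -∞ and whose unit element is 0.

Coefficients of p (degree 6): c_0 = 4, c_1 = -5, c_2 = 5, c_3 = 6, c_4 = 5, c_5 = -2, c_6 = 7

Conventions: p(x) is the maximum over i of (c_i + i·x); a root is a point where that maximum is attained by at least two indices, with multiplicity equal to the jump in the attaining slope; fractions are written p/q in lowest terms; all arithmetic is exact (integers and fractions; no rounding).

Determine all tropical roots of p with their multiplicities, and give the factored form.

hull edge (i=0, c=4) to (i=3, c=6): slope 2/3, span 3
hull edge (i=3, c=6) to (i=6, c=7): slope 1/3, span 3
Factored form: p(x) = 7 ⊗ (x ⊕ (-2/3)) ⊗ (x ⊕ (-2/3)) ⊗ (x ⊕ (-2/3)) ⊗ (x ⊕ (-1/3)) ⊗ (x ⊕ (-1/3)) ⊗ (x ⊕ (-1/3))
Answer: roots = -2/3 (mult 3), -1/3 (mult 3)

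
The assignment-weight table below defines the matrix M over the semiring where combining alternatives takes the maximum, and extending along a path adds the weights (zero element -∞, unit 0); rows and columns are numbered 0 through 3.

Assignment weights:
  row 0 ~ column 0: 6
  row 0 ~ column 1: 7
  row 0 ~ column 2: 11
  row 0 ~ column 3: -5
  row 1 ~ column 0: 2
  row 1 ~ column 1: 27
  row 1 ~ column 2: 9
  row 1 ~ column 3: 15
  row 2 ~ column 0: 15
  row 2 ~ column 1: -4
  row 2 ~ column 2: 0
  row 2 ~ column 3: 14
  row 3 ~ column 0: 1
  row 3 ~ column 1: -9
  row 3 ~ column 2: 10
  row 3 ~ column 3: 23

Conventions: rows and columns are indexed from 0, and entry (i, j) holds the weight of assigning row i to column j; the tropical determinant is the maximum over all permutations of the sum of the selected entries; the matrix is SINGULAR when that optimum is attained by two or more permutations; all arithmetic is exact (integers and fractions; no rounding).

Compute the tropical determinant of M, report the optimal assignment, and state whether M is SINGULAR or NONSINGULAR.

σ = (0, 1, 2, 3): 6 + 27 + 0 + 23 = 56
σ = (0, 1, 3, 2): 6 + 27 + 14 + 10 = 57
σ = (0, 2, 1, 3): 6 + 9 + (-4) + 23 = 34
σ = (0, 2, 3, 1): 6 + 9 + 14 + (-9) = 20
σ = (0, 3, 1, 2): 6 + 15 + (-4) + 10 = 27
σ = (0, 3, 2, 1): 6 + 15 + 0 + (-9) = 12
σ = (1, 0, 2, 3): 7 + 2 + 0 + 23 = 32
σ = (1, 0, 3, 2): 7 + 2 + 14 + 10 = 33
σ = (1, 2, 0, 3): 7 + 9 + 15 + 23 = 54
σ = (1, 2, 3, 0): 7 + 9 + 14 + 1 = 31
σ = (1, 3, 0, 2): 7 + 15 + 15 + 10 = 47
σ = (1, 3, 2, 0): 7 + 15 + 0 + 1 = 23
σ = (2, 0, 1, 3): 11 + 2 + (-4) + 23 = 32
σ = (2, 0, 3, 1): 11 + 2 + 14 + (-9) = 18
σ = (2, 1, 0, 3): 11 + 27 + 15 + 23 = 76
σ = (2, 1, 3, 0): 11 + 27 + 14 + 1 = 53
σ = (2, 3, 0, 1): 11 + 15 + 15 + (-9) = 32
σ = (2, 3, 1, 0): 11 + 15 + (-4) + 1 = 23
σ = (3, 0, 1, 2): (-5) + 2 + (-4) + 10 = 3
σ = (3, 0, 2, 1): (-5) + 2 + 0 + (-9) = -12
σ = (3, 1, 0, 2): (-5) + 27 + 15 + 10 = 47
σ = (3, 1, 2, 0): (-5) + 27 + 0 + 1 = 23
σ = (3, 2, 0, 1): (-5) + 9 + 15 + (-9) = 10
σ = (3, 2, 1, 0): (-5) + 9 + (-4) + 1 = 1
Optimal value attained by: σ = (2, 1, 0, 3).
Answer: det⊕(M) = 76; verdict: NONSINGULAR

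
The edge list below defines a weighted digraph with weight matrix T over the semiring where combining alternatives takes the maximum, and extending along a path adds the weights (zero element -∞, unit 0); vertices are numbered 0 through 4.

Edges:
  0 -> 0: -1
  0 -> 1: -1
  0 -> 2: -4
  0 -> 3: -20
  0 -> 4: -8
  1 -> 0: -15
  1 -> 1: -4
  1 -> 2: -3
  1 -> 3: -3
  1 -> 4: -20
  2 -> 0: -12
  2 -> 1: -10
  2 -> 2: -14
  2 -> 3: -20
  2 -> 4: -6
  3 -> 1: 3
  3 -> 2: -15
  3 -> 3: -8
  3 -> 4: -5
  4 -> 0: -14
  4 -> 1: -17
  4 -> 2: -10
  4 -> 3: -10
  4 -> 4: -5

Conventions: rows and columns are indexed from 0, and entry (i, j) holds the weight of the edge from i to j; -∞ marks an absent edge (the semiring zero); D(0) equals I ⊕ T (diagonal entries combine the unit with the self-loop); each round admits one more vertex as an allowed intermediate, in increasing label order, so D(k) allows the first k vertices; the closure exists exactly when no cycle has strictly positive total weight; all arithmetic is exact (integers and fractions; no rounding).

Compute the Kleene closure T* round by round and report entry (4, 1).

D(0):
  [0, -1, -4, -20, -8]
  [-15, 0, -3, -3, -20]
  [-12, -10, 0, -20, -6]
  [-∞, 3, -15, 0, -5]
  [-14, -17, -10, -10, 0]
D(1):
  [0, -1, -4, -20, -8]
  [-15, 0, -3, -3, -20]
  [-12, -10, 0, -20, -6]
  [-∞, 3, -15, 0, -5]
  [-14, -15, -10, -10, 0]
D(2):
  [0, -1, -4, -4, -8]
  [-15, 0, -3, -3, -20]
  [-12, -10, 0, -13, -6]
  [-12, 3, 0, 0, -5]
  [-14, -15, -10, -10, 0]
D(3):
  [0, -1, -4, -4, -8]
  [-15, 0, -3, -3, -9]
  [-12, -10, 0, -13, -6]
  [-12, 3, 0, 0, -5]
  [-14, -15, -10, -10, 0]
D(4):
  [0, -1, -4, -4, -8]
  [-15, 0, -3, -3, -8]
  [-12, -10, 0, -13, -6]
  [-12, 3, 0, 0, -5]
  [-14, -7, -10, -10, 0]
D(5):
  [0, -1, -4, -4, -8]
  [-15, 0, -3, -3, -8]
  [-12, -10, 0, -13, -6]
  [-12, 3, 0, 0, -5]
  [-14, -7, -10, -10, 0]
Answer: T*[4][1] = -7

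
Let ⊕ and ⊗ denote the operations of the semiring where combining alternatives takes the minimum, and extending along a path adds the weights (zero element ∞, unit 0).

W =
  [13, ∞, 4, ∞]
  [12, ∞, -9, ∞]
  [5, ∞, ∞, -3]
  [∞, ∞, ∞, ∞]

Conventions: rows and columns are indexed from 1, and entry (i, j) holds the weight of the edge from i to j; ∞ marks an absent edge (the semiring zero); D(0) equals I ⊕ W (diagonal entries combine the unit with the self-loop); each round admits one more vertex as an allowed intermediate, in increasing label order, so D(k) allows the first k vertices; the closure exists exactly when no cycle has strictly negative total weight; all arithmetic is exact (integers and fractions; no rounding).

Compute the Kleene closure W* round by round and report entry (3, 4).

D(0):
  [0, ∞, 4, ∞]
  [12, 0, -9, ∞]
  [5, ∞, 0, -3]
  [∞, ∞, ∞, 0]
D(1):
  [0, ∞, 4, ∞]
  [12, 0, -9, ∞]
  [5, ∞, 0, -3]
  [∞, ∞, ∞, 0]
D(2):
  [0, ∞, 4, ∞]
  [12, 0, -9, ∞]
  [5, ∞, 0, -3]
  [∞, ∞, ∞, 0]
D(3):
  [0, ∞, 4, 1]
  [-4, 0, -9, -12]
  [5, ∞, 0, -3]
  [∞, ∞, ∞, 0]
D(4):
  [0, ∞, 4, 1]
  [-4, 0, -9, -12]
  [5, ∞, 0, -3]
  [∞, ∞, ∞, 0]
Answer: W*[3][4] = -3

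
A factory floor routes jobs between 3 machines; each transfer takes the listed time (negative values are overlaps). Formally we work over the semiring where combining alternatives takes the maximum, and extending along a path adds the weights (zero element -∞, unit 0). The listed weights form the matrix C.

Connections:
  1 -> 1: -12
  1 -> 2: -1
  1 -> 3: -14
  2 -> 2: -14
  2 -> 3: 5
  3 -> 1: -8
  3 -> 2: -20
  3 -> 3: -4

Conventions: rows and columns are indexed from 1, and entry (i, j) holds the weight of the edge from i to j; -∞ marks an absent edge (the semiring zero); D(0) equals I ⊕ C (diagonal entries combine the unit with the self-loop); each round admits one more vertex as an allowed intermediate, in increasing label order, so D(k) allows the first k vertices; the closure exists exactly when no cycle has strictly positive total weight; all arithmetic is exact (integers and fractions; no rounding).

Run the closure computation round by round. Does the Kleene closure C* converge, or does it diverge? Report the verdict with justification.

D(0):
  [0, -1, -14]
  [-∞, 0, 5]
  [-8, -20, 0]
D(1):
  [0, -1, -14]
  [-∞, 0, 5]
  [-8, -9, 0]
D(2):
  [0, -1, 4]
  [-∞, 0, 5]
  [-8, -9, 0]
D(3):
  [0, -1, 4]
  [-3, 0, 5]
  [-8, -9, 0]
Key observation: every diagonal entry stays at the unit through all rounds, so no improving cycle exists.
Answer: CONVERGES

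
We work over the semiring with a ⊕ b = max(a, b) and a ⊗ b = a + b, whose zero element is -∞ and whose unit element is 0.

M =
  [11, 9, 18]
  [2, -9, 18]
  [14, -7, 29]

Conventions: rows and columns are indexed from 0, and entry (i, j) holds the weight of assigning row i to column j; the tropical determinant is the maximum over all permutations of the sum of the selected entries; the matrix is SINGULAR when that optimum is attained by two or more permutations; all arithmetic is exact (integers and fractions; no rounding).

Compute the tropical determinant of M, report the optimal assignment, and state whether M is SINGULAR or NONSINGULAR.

σ = (0, 1, 2): 11 + (-9) + 29 = 31
σ = (0, 2, 1): 11 + 18 + (-7) = 22
σ = (1, 0, 2): 9 + 2 + 29 = 40
σ = (1, 2, 0): 9 + 18 + 14 = 41
σ = (2, 0, 1): 18 + 2 + (-7) = 13
σ = (2, 1, 0): 18 + (-9) + 14 = 23
Optimal value attained by: σ = (1, 2, 0).
Answer: det⊕(M) = 41; verdict: NONSINGULAR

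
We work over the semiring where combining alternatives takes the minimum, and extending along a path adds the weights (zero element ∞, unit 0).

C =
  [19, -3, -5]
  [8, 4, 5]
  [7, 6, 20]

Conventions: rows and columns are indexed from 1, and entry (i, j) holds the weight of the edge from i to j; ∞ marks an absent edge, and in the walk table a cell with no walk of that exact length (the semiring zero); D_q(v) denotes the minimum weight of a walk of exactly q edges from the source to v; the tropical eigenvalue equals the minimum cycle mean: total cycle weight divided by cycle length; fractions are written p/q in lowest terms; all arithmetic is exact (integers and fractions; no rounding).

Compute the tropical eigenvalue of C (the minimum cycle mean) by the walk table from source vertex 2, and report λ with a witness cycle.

q=0: [∞, 0, ∞]
q=1: [8, 4, 5]
q=2: [12, 5, 3]
q=3: [10, 9, 7]
Optimal cycle mean attained by: cycle 1->3->1, total (-5) + 7, length 2.
Answer: λ = 1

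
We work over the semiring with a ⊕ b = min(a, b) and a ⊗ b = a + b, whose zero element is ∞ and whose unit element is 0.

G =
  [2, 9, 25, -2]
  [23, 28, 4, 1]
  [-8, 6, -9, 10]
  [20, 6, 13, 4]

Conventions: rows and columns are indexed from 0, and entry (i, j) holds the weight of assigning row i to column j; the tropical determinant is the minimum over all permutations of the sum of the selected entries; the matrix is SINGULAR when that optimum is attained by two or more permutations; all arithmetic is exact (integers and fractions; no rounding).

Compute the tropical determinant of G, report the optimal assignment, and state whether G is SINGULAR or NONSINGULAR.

σ = (0, 1, 2, 3): 2 + 28 + (-9) + 4 = 25
σ = (0, 1, 3, 2): 2 + 28 + 10 + 13 = 53
σ = (0, 2, 1, 3): 2 + 4 + 6 + 4 = 16
σ = (0, 2, 3, 1): 2 + 4 + 10 + 6 = 22
σ = (0, 3, 1, 2): 2 + 1 + 6 + 13 = 22
σ = (0, 3, 2, 1): 2 + 1 + (-9) + 6 = 0
σ = (1, 0, 2, 3): 9 + 23 + (-9) + 4 = 27
σ = (1, 0, 3, 2): 9 + 23 + 10 + 13 = 55
σ = (1, 2, 0, 3): 9 + 4 + (-8) + 4 = 9
σ = (1, 2, 3, 0): 9 + 4 + 10 + 20 = 43
σ = (1, 3, 0, 2): 9 + 1 + (-8) + 13 = 15
σ = (1, 3, 2, 0): 9 + 1 + (-9) + 20 = 21
σ = (2, 0, 1, 3): 25 + 23 + 6 + 4 = 58
σ = (2, 0, 3, 1): 25 + 23 + 10 + 6 = 64
σ = (2, 1, 0, 3): 25 + 28 + (-8) + 4 = 49
σ = (2, 1, 3, 0): 25 + 28 + 10 + 20 = 83
σ = (2, 3, 0, 1): 25 + 1 + (-8) + 6 = 24
σ = (2, 3, 1, 0): 25 + 1 + 6 + 20 = 52
σ = (3, 0, 1, 2): (-2) + 23 + 6 + 13 = 40
σ = (3, 0, 2, 1): (-2) + 23 + (-9) + 6 = 18
σ = (3, 1, 0, 2): (-2) + 28 + (-8) + 13 = 31
σ = (3, 1, 2, 0): (-2) + 28 + (-9) + 20 = 37
σ = (3, 2, 0, 1): (-2) + 4 + (-8) + 6 = 0
σ = (3, 2, 1, 0): (-2) + 4 + 6 + 20 = 28
Optimal value attained by: σ = (0, 3, 2, 1).
Answer: det⊕(G) = 0; verdict: SINGULAR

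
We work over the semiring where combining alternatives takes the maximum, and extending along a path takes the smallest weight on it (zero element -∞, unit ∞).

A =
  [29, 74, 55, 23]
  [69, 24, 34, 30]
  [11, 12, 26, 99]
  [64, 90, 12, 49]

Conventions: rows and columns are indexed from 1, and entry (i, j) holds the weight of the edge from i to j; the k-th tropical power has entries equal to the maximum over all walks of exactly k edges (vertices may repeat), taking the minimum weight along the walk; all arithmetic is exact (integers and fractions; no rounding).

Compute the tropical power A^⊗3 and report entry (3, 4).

A^⊗2:
  [69, 29, 34, 55]
  [30, 69, 55, 34]
  [64, 90, 26, 49]
  [69, 64, 55, 49]
A^⊗3:
  [55, 69, 55, 49]
  [69, 34, 34, 55]
  [69, 64, 55, 49]
  [64, 69, 55, 55]
Key observation: the optimum is the walk 3->4->4->4, with weight 99 min 49 min 49 = 49.
Optimal value attained by: walk 3->4->4->4.
Answer: (A^⊗3)[3][4] = 49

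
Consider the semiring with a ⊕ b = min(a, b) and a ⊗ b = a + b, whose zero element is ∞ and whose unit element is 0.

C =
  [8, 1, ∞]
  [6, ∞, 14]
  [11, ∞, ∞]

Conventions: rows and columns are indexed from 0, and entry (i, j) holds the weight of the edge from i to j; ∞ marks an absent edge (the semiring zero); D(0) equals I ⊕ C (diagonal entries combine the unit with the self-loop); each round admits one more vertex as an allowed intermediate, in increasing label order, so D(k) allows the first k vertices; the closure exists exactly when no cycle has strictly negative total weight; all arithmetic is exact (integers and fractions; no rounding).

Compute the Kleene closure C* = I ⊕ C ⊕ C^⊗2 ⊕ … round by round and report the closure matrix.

D(0):
  [0, 1, ∞]
  [6, 0, 14]
  [11, ∞, 0]
D(1):
  [0, 1, ∞]
  [6, 0, 14]
  [11, 12, 0]
D(2):
  [0, 1, 15]
  [6, 0, 14]
  [11, 12, 0]
D(3):
  [0, 1, 15]
  [6, 0, 14]
  [11, 12, 0]
Answer: C* = [[0, 1, 15], [6, 0, 14], [11, 12, 0]]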